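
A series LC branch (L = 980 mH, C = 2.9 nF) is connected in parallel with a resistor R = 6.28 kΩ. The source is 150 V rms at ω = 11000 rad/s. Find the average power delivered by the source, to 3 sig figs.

3.58 W

X_L = ωL = 10800 Ω
X_C = 1/(ωC) = 31300 Ω
Branch 1: Z₁ = R = 6280 Ω
Branch 2 (series LC): Z₂ = j(X_L − X_C) = −j20600 Ω
Parallel: Z = Z₁Z₂/(Z₁+Z₂), |Z| = 6010 Ω, ∠Z = -17.0°
I = V/|Z| = 25.0 mA
P = VI cos φ = 150 × 0.0250 × cos(-17.0°) = 3.58 W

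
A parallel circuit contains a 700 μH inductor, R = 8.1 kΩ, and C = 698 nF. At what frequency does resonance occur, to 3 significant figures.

7.20 kHz

ω₀ = 1/√(LC) = 1/√(0.0007 × 6.98e-07) = 45240 rad/s
f₀ = ω₀/(2π) = 7.20 kHz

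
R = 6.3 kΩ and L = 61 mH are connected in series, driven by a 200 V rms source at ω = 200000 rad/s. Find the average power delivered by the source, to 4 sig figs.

1.337 W

X_L = ωL = 12200 Ω
Z = 6300 + j12200 Ω
|Z| = √(6300² + 12200²) = 13730 Ω
∠Z = arctan(12200/6300) = 62.69°
I = V/|Z| = 14.57 mA
P = VI cos φ = 200 × 0.01457 × cos(62.69°) = 1.337 W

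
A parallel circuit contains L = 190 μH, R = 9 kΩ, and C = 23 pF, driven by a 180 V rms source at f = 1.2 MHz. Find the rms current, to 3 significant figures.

96.5 mA

ω = 2πf = 7.54e+06 rad/s
X_L = ωL = 1430 Ω
X_C = 1/(ωC) = 5770 Ω
Parallel: admittances add. Y = 1/R + 1/(jωL) + jωC
Y = (0.000111 − j0.000525) S
|Y| = 0.000536 S → |Z| = 1/|Y| = 1860 Ω, ∠Z = −∠Y = 78.0°
I = V/|Z| = 180/1860 = 96.5 mA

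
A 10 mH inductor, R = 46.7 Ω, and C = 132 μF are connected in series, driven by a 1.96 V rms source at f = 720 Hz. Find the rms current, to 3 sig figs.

ω = 2πf = 4524 rad/s
X_L = ωL = 45.2 Ω
X_C = 1/(ωC) = 1.67 Ω
Net reactance X = X_L − X_C = 43.6 Ω
Z = 46.7 + j43.6 Ω
|Z| = √(46.7² + 43.6²) = 63.9 Ω
I = V/|Z| = 1.96/63.9 = 30.7 mA

30.7 mA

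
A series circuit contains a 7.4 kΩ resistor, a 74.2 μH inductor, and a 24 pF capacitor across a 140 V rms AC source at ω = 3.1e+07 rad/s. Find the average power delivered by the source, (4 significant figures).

2.605 W

X_L = ωL = 2300 Ω
X_C = 1/(ωC) = 1344 Ω
Net reactance X = X_L − X_C = 956.1 Ω
Z = 7400 + j956.1 Ω
|Z| = √(7400² + 956.1²) = 7462 Ω
∠Z = arctan(956.1/7400) = 7.362°
I = V/|Z| = 18.76 mA
P = VI cos φ = 140 × 0.01876 × cos(7.362°) = 2.605 W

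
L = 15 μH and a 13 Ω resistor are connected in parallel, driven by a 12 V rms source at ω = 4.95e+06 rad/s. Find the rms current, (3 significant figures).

X_L = ωL = 74.2 Ω
Parallel: admittances add. Y = 1/R + 1/(jωL)
Y = (0.0769 − j0.0135) S
|Y| = 0.0781 S → |Z| = 1/|Y| = 12.8 Ω, ∠Z = −∠Y = 9.93°
I = V/|Z| = 12/12.8 = 937 mA

937 mA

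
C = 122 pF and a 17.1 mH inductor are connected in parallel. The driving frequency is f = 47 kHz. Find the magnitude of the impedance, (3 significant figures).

6170 Ω

ω = 2πf = 295300 rad/s
X_L = ωL = 5050 Ω
X_C = 1/(ωC) = 27800 Ω
Parallel: admittances add. Y = 1/(jωL) + jωC
Y = (0 − j0.000162) S
|Y| = 0.000162 S → |Z| = 1/|Y| = 6170 Ω, ∠Z = −∠Y = 90.0°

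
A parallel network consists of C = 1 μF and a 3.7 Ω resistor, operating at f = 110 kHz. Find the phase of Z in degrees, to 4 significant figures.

ω = 2πf = 691200 rad/s
X_C = 1/(ωC) = 1.447 Ω
Parallel: admittances add. Y = 1/R + jωC
Y = (0.2703 + j0.6912) S
|Y| = 0.7421 S → |Z| = 1/|Y| = 1.347 Ω, ∠Z = −∠Y = -68.64°

-68.64°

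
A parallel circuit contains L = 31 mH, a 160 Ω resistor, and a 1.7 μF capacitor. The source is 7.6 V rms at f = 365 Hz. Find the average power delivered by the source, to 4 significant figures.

361.0 mW

ω = 2πf = 2293 rad/s
X_L = ωL = 71.09 Ω
X_C = 1/(ωC) = 256.5 Ω
Parallel: admittances add. Y = 1/R + 1/(jωL) + jωC
Y = (0.006250 − j0.01017) S
|Y| = 0.01193 S → |Z| = 1/|Y| = 83.79 Ω, ∠Z = −∠Y = 58.42°
I = V/|Z| = 90.70 mA
P = VI cos φ = 7.6 × 0.09070 × cos(58.42°) = 361.0 mW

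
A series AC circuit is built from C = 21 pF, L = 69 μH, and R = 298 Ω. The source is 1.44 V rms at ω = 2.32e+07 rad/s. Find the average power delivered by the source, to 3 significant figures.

2.11 mW

X_L = ωL = 1600 Ω
X_C = 1/(ωC) = 2050 Ω
Net reactance X = X_L − X_C = -452 Ω
Z = 298 − j452 Ω
|Z| = √(298² + 452²) = 541 Ω
∠Z = arctan(-452/298) = -56.6°
I = V/|Z| = 2.66 mA
P = VI cos φ = 1.44 × 0.00266 × cos(-56.6°) = 2.11 mW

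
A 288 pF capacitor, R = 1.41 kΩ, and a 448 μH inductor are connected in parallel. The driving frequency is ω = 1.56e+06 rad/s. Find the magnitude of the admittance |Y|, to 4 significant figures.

X_L = ωL = 698.9 Ω
X_C = 1/(ωC) = 2226 Ω
Parallel: admittances add. Y = 1/R + 1/(jωL) + jωC
Y = (0.0007092 − j0.0009816) S
|Y| = 0.001211 S → |Z| = 1/|Y| = 825.8 Ω, ∠Z = −∠Y = 54.15°

1.211 mS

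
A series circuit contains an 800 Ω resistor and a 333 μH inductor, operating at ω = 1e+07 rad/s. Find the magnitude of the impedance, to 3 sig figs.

3420 Ω

X_L = ωL = 3330 Ω
Z = 800 + j3330 Ω
|Z| = √(800² + 3330²) = 3420 Ω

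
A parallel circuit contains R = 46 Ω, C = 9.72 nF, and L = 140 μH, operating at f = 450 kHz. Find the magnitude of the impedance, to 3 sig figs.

ω = 2πf = 2.827e+06 rad/s
X_L = ωL = 396 Ω
X_C = 1/(ωC) = 36.4 Ω
Parallel: admittances add. Y = 1/R + 1/(jωL) + jωC
Y = (0.0217 + j0.0250) S
|Y| = 0.0331 S → |Z| = 1/|Y| = 30.2 Ω, ∠Z = −∠Y = -48.9°

30.2 Ω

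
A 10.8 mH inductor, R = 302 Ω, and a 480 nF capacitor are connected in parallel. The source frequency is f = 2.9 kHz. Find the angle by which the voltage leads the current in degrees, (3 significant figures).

-47.9°

ω = 2πf = 18220 rad/s
X_L = ωL = 197 Ω
X_C = 1/(ωC) = 114 Ω
Parallel: admittances add. Y = 1/R + 1/(jωL) + jωC
Y = (0.00331 + j0.00366) S
|Y| = 0.00494 S → |Z| = 1/|Y| = 202 Ω, ∠Z = −∠Y = -47.9°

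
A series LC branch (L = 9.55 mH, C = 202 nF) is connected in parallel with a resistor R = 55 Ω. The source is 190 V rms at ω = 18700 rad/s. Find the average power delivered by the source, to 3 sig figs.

X_L = ωL = 179 Ω
X_C = 1/(ωC) = 265 Ω
Branch 1: Z₁ = R = 55.0 Ω
Branch 2 (series LC): Z₂ = j(X_L − X_C) = −j86.1 Ω
Parallel: Z = Z₁Z₂/(Z₁+Z₂), |Z| = 46.4 Ω, ∠Z = -32.6°
I = V/|Z| = 4.10 A
P = VI cos φ = 190 × 4.10 × cos(-32.6°) = 656 W

656 W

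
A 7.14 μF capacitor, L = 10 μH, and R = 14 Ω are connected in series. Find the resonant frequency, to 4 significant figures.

ω₀ = 1/√(LC) = 1/√(1e-05 × 7.14e-06) = 118300 rad/s
f₀ = ω₀/(2π) = 18.84 kHz

18.84 kHz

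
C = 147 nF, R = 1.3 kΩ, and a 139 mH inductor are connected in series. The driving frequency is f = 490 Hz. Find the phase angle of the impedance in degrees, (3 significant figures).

ω = 2πf = 3079 rad/s
X_L = ωL = 428 Ω
X_C = 1/(ωC) = 2210 Ω
Net reactance X = X_L − X_C = -1780 Ω
Z = 1300 − j1780 Ω
|Z| = √(1300² + 1780²) = 2210 Ω
∠Z = arctan(-1780/1300) = -53.9°

-53.9°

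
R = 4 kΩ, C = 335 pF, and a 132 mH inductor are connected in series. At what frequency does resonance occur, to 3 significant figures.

ω₀ = 1/√(LC) = 1/√(0.132 × 3.35e-10) = 150400 rad/s
f₀ = ω₀/(2π) = 23.9 kHz

23.9 kHz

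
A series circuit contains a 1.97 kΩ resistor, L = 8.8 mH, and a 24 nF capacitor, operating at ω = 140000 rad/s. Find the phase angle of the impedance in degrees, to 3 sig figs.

X_L = ωL = 1230 Ω
X_C = 1/(ωC) = 298 Ω
Net reactance X = X_L − X_C = 934 Ω
Z = 1970 + j934 Ω
|Z| = √(1970² + 934²) = 2180 Ω
∠Z = arctan(934/1970) = 25.4°

25.4°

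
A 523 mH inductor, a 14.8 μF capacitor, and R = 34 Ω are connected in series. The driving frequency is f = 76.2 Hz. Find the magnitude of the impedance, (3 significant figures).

ω = 2πf = 478.8 rad/s
X_L = ωL = 250 Ω
X_C = 1/(ωC) = 141 Ω
Net reactance X = X_L − X_C = 109 Ω
Z = 34.0 + j109 Ω
|Z| = √(34.0² + 109²) = 114 Ω

114 Ω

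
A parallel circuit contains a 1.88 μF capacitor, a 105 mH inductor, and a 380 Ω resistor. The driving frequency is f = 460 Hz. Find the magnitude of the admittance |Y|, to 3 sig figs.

3.39 mS

ω = 2πf = 2890 rad/s
X_L = ωL = 303 Ω
X_C = 1/(ωC) = 184 Ω
Parallel: admittances add. Y = 1/R + 1/(jωL) + jωC
Y = (0.00263 + j0.00214) S
|Y| = 0.00339 S → |Z| = 1/|Y| = 295 Ω, ∠Z = −∠Y = -39.1°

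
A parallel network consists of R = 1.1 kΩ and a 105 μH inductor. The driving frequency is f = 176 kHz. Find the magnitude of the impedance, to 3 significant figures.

115 Ω

ω = 2πf = 1.106e+06 rad/s
X_L = ωL = 116 Ω
Parallel: admittances add. Y = 1/R + 1/(jωL)
Y = (0.000909 − j0.00861) S
|Y| = 0.00866 S → |Z| = 1/|Y| = 115 Ω, ∠Z = −∠Y = 84.0°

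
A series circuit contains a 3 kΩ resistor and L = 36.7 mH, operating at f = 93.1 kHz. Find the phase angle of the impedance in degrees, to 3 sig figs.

82.0°

ω = 2πf = 585000 rad/s
X_L = ωL = 21500 Ω
Z = 3000 + j21500 Ω
|Z| = √(3000² + 21500²) = 21700 Ω
∠Z = arctan(21500/3000) = 82.0°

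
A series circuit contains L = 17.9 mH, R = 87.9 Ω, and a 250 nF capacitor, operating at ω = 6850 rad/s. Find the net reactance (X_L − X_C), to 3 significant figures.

X_L = ωL = 123 Ω
X_C = 1/(ωC) = 584 Ω
X = 123 − 584 = -461 Ω

-461 Ω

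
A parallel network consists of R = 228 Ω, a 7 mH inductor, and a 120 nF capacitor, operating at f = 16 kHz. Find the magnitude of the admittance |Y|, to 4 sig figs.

ω = 2πf = 100500 rad/s
X_L = ωL = 703.7 Ω
X_C = 1/(ωC) = 82.89 Ω
Parallel: admittances add. Y = 1/R + 1/(jωL) + jωC
Y = (0.004386 + j0.01064) S
|Y| = 0.01151 S → |Z| = 1/|Y| = 86.87 Ω, ∠Z = −∠Y = -67.60°

11.51 mS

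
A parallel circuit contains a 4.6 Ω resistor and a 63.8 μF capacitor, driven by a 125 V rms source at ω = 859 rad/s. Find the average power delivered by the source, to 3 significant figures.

3.40 kW

X_C = 1/(ωC) = 18.2 Ω
Parallel: admittances add. Y = 1/R + jωC
Y = (0.217 + j0.0548) S
|Y| = 0.224 S → |Z| = 1/|Y| = 4.46 Ω, ∠Z = −∠Y = -14.1°
I = V/|Z| = 28.0 A
P = VI cos φ = 125 × 28.0 × cos(-14.1°) = 3.40 kW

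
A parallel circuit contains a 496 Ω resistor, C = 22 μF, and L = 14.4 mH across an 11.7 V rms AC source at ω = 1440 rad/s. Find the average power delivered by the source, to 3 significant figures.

276 mW

X_L = ωL = 20.7 Ω
X_C = 1/(ωC) = 31.6 Ω
Parallel: admittances add. Y = 1/R + 1/(jωL) + jωC
Y = (0.00202 − j0.0165) S
|Y| = 0.0167 S → |Z| = 1/|Y| = 60.0 Ω, ∠Z = −∠Y = 83.1°
I = V/|Z| = 195 mA
P = VI cos φ = 11.7 × 0.195 × cos(83.1°) = 276 mW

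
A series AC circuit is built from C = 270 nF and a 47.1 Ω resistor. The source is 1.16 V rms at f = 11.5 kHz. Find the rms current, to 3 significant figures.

16.7 mA

ω = 2πf = 72260 rad/s
X_C = 1/(ωC) = 51.3 Ω
Z = 47.1 − j51.3 Ω
|Z| = √(47.1² + 51.3²) = 69.6 Ω
I = V/|Z| = 1.16/69.6 = 16.7 mA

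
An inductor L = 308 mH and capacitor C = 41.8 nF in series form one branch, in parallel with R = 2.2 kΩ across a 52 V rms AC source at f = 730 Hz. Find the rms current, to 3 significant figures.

ω = 2πf = 4587 rad/s
X_L = ωL = 1410 Ω
X_C = 1/(ωC) = 5220 Ω
Branch 1: Z₁ = R = 2200 Ω
Branch 2 (series LC): Z₂ = j(X_L − X_C) = −j3800 Ω
Parallel: Z = Z₁Z₂/(Z₁+Z₂), |Z| = 1900 Ω, ∠Z = -30.0°
I = V/|Z| = 52/1900 = 27.3 mA

27.3 mA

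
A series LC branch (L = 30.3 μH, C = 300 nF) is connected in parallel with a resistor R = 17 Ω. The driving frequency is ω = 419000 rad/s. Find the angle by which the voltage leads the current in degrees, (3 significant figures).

74.4°

X_L = ωL = 12.7 Ω
X_C = 1/(ωC) = 7.96 Ω
Branch 1: Z₁ = R = 17.0 Ω
Branch 2 (series LC): Z₂ = j(X_L − X_C) = j4.74 Ω
Parallel: Z = Z₁Z₂/(Z₁+Z₂), |Z| = 4.57 Ω, ∠Z = 74.4°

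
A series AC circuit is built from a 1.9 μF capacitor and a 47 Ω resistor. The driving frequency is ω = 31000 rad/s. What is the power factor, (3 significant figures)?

X_C = 1/(ωC) = 17.0 Ω
Z = 47.0 − j17.0 Ω
|Z| = √(47.0² + 17.0²) = 50.0 Ω
∠Z = arctan(-17.0/47.0) = -19.9°
cos φ = cos(-19.9°) = 0.941

0.941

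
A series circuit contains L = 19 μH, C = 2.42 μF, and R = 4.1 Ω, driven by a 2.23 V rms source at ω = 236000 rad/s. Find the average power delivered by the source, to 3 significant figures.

X_L = ωL = 4.48 Ω
X_C = 1/(ωC) = 1.75 Ω
Net reactance X = X_L − X_C = 2.73 Ω
Z = 4.10 + j2.73 Ω
|Z| = √(4.10² + 2.73²) = 4.93 Ω
∠Z = arctan(2.73/4.10) = 33.7°
I = V/|Z| = 453 mA
P = VI cos φ = 2.23 × 0.453 × cos(33.7°) = 840 mW

840 mW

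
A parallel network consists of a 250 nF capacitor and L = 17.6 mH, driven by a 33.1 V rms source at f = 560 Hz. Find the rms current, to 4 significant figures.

ω = 2πf = 3519 rad/s
X_L = ωL = 61.93 Ω
X_C = 1/(ωC) = 1137 Ω
Parallel: admittances add. Y = 1/(jωL) + jωC
Y = (0 − j0.01527) S
|Y| = 0.01527 S → |Z| = 1/|Y| = 65.49 Ω, ∠Z = −∠Y = 90.00°
I = V/|Z| = 33.1/65.49 = 505.4 mA

505.4 mA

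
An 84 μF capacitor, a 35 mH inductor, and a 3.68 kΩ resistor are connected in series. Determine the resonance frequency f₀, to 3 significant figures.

ω₀ = 1/√(LC) = 1/√(0.035 × 8.4e-05) = 583.2 rad/s
f₀ = ω₀/(2π) = 92.8 Hz

92.8 Hz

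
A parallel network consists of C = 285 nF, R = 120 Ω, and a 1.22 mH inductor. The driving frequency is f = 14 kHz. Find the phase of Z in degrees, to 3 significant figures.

ω = 2πf = 87960 rad/s
X_L = ωL = 107 Ω
X_C = 1/(ωC) = 39.9 Ω
Parallel: admittances add. Y = 1/R + 1/(jωL) + jωC
Y = (0.00833 + j0.0158) S
|Y| = 0.0178 S → |Z| = 1/|Y| = 56.1 Ω, ∠Z = −∠Y = -62.1°

-62.1°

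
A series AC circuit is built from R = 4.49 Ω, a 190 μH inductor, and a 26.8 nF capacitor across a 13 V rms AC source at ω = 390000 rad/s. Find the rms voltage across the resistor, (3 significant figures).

X_L = ωL = 74.1 Ω
X_C = 1/(ωC) = 95.7 Ω
Net reactance X = X_L − X_C = -21.6 Ω
Z = 4.49 − j21.6 Ω
|Z| = √(4.49² + 21.6²) = 22.0 Ω
I = V/|Z| = 590 mA
V_R = I·|Z_R| = 0.590 × 4.49 = 2.65 V

2.65 V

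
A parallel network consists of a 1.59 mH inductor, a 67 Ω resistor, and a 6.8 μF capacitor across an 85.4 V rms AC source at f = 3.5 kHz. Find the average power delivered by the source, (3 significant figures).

ω = 2πf = 21990 rad/s
X_L = ωL = 35.0 Ω
X_C = 1/(ωC) = 6.69 Ω
Parallel: admittances add. Y = 1/R + 1/(jωL) + jωC
Y = (0.0149 + j0.121) S
|Y| = 0.122 S → |Z| = 1/|Y| = 8.21 Ω, ∠Z = −∠Y = -83.0°
I = V/|Z| = 10.4 A
P = VI cos φ = 85.4 × 10.4 × cos(-83.0°) = 109 W

109 W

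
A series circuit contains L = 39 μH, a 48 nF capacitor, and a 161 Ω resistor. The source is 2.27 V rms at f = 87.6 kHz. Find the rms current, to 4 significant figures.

14.03 mA

ω = 2πf = 550400 rad/s
X_L = ωL = 21.47 Ω
X_C = 1/(ωC) = 37.85 Ω
Net reactance X = X_L − X_C = -16.38 Ω
Z = 161.0 − j16.38 Ω
|Z| = √(161.0² + 16.38²) = 161.8 Ω
I = V/|Z| = 2.27/161.8 = 14.03 mA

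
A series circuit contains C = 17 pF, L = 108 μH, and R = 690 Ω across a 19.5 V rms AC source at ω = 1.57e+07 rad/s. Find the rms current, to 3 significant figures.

X_L = ωL = 1700 Ω
X_C = 1/(ωC) = 3750 Ω
Net reactance X = X_L − X_C = -2050 Ω
Z = 690 − j2050 Ω
|Z| = √(690² + 2050²) = 2160 Ω
I = V/|Z| = 19.5/2160 = 9.01 mA

9.01 mA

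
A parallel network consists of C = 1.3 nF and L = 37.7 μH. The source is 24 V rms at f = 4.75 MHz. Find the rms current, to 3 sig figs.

ω = 2πf = 2.985e+07 rad/s
X_L = ωL = 1130 Ω
X_C = 1/(ωC) = 25.8 Ω
Parallel: admittances add. Y = 1/(jωL) + jωC
Y = (0 + j0.0379) S
|Y| = 0.0379 S → |Z| = 1/|Y| = 26.4 Ω, ∠Z = −∠Y = -90.0°
I = V/|Z| = 24/26.4 = 910 mA

910 mA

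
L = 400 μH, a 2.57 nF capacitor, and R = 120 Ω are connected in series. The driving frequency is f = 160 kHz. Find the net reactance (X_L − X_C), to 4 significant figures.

ω = 2πf = 1.005e+06 rad/s
X_L = ωL = 402.1 Ω
X_C = 1/(ωC) = 387.0 Ω
X = 402.1 − 387.0 = 15.07 Ω

15.07 Ω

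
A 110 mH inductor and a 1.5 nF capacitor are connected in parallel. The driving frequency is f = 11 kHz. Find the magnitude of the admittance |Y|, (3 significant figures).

ω = 2πf = 69120 rad/s
X_L = ωL = 7600 Ω
X_C = 1/(ωC) = 9650 Ω
Parallel: admittances add. Y = 1/(jωL) + jωC
Y = (0 − j2.79e-05) S
|Y| = 2.79e-05 S → |Z| = 1/|Y| = 35900 Ω, ∠Z = −∠Y = 90.0°

27.9 μS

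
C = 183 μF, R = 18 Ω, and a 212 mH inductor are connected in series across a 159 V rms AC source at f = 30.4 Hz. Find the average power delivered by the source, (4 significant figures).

ω = 2πf = 191.0 rad/s
X_L = ωL = 40.49 Ω
X_C = 1/(ωC) = 28.61 Ω
Net reactance X = X_L − X_C = 11.89 Ω
Z = 18.00 + j11.89 Ω
|Z| = √(18.00² + 11.89²) = 21.57 Ω
∠Z = arctan(11.89/18.00) = 33.44°
I = V/|Z| = 7.371 A
P = VI cos φ = 159 × 7.371 × cos(33.44°) = 978.1 W

978.1 W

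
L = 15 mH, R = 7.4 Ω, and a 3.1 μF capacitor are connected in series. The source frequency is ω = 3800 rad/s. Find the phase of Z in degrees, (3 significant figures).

-75.1°

X_L = ωL = 57.0 Ω
X_C = 1/(ωC) = 84.9 Ω
Net reactance X = X_L − X_C = -27.9 Ω
Z = 7.40 − j27.9 Ω
|Z| = √(7.40² + 27.9²) = 28.9 Ω
∠Z = arctan(-27.9/7.40) = -75.1°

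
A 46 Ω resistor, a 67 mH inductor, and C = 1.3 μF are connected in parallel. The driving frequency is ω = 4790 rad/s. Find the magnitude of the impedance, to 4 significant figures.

45.54 Ω

X_L = ωL = 320.9 Ω
X_C = 1/(ωC) = 160.6 Ω
Parallel: admittances add. Y = 1/R + 1/(jωL) + jωC
Y = (0.02174 + j0.003111) S
|Y| = 0.02196 S → |Z| = 1/|Y| = 45.54 Ω, ∠Z = −∠Y = -8.144°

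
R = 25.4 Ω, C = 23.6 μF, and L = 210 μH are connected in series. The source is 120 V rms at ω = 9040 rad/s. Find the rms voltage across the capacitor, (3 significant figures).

22.0 V

X_L = ωL = 1.90 Ω
X_C = 1/(ωC) = 4.69 Ω
Net reactance X = X_L − X_C = -2.79 Ω
Z = 25.4 − j2.79 Ω
|Z| = √(25.4² + 2.79²) = 25.6 Ω
I = V/|Z| = 4.70 A
V_C = I·|Z_C| = 4.70 × 4.69 = 22.0 V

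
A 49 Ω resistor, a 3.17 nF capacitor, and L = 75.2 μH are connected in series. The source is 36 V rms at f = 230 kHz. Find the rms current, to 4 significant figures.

299.8 mA

ω = 2πf = 1.445e+06 rad/s
X_L = ωL = 108.7 Ω
X_C = 1/(ωC) = 218.3 Ω
Net reactance X = X_L − X_C = -109.6 Ω
Z = 49.00 − j109.6 Ω
|Z| = √(49.00² + 109.6²) = 120.1 Ω
I = V/|Z| = 36/120.1 = 299.8 mA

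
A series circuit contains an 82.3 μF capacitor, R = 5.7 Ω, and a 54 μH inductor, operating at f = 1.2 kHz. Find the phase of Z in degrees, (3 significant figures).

ω = 2πf = 7540 rad/s
X_L = ωL = 0.407 Ω
X_C = 1/(ωC) = 1.61 Ω
Net reactance X = X_L − X_C = -1.20 Ω
Z = 5.70 − j1.20 Ω
|Z| = √(5.70² + 1.20²) = 5.83 Ω
∠Z = arctan(-1.20/5.70) = -11.9°

-11.9°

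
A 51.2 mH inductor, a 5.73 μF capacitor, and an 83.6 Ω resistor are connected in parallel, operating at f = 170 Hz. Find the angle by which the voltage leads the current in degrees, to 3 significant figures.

ω = 2πf = 1068 rad/s
X_L = ωL = 54.7 Ω
X_C = 1/(ωC) = 163 Ω
Parallel: admittances add. Y = 1/R + 1/(jωL) + jωC
Y = (0.0120 − j0.0122) S
|Y| = 0.0171 S → |Z| = 1/|Y| = 58.6 Ω, ∠Z = −∠Y = 45.5°

45.5°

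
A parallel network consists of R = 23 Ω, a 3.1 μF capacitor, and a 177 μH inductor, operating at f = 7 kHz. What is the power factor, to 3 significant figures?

0.984

ω = 2πf = 43980 rad/s
X_L = ωL = 7.78 Ω
X_C = 1/(ωC) = 7.33 Ω
Parallel: admittances add. Y = 1/R + 1/(jωL) + jωC
Y = (0.0435 + j0.00789) S
|Y| = 0.0442 S → |Z| = 1/|Y| = 22.6 Ω, ∠Z = −∠Y = -10.3°
cos φ = cos(-10.3°) = 0.984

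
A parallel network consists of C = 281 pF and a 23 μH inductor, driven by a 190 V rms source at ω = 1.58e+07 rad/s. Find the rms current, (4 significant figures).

X_L = ωL = 363.4 Ω
X_C = 1/(ωC) = 225.2 Ω
Parallel: admittances add. Y = 1/(jωL) + jωC
Y = (0 + j0.001688) S
|Y| = 0.001688 S → |Z| = 1/|Y| = 592.4 Ω, ∠Z = −∠Y = -90.00°
I = V/|Z| = 190/592.4 = 320.7 mA

320.7 mA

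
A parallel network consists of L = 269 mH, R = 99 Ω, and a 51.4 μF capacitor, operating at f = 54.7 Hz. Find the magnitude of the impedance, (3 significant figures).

81.9 Ω

ω = 2πf = 343.7 rad/s
X_L = ωL = 92.5 Ω
X_C = 1/(ωC) = 56.6 Ω
Parallel: admittances add. Y = 1/R + 1/(jωL) + jωC
Y = (0.0101 + j0.00685) S
|Y| = 0.0122 S → |Z| = 1/|Y| = 81.9 Ω, ∠Z = −∠Y = -34.1°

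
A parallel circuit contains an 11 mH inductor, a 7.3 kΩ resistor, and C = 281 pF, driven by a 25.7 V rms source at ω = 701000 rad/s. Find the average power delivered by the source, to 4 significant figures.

X_L = ωL = 7711 Ω
X_C = 1/(ωC) = 5077 Ω
Parallel: admittances add. Y = 1/R + 1/(jωL) + jωC
Y = (0.0001370 + j6.73e-05) S
|Y| = 0.0001526 S → |Z| = 1/|Y| = 6552 Ω, ∠Z = −∠Y = -26.16°
I = V/|Z| = 3.922 mA
P = VI cos φ = 25.7 × 0.003922 × cos(-26.16°) = 90.48 mW

90.48 mW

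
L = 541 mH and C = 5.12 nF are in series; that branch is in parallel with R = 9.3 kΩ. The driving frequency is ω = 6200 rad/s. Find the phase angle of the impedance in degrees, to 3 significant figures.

-18.3°

X_L = ωL = 3350 Ω
X_C = 1/(ωC) = 31500 Ω
Branch 1: Z₁ = R = 9300 Ω
Branch 2 (series LC): Z₂ = j(X_L − X_C) = −j28100 Ω
Parallel: Z = Z₁Z₂/(Z₁+Z₂), |Z| = 8830 Ω, ∠Z = -18.3°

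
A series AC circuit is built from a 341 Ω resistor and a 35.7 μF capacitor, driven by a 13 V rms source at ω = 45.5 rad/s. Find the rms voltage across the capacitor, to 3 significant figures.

X_C = 1/(ωC) = 616 Ω
Z = 341 − j616 Ω
|Z| = √(341² + 616²) = 704 Ω
I = V/|Z| = 18.5 mA
V_C = I·|Z_C| = 0.0185 × 616 = 11.4 V

11.4 V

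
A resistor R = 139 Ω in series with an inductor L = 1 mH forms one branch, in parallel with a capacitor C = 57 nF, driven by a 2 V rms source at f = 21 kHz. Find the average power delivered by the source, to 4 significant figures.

15.14 mW

ω = 2πf = 131900 rad/s
X_L = ωL = 131.9 Ω
X_C = 1/(ωC) = 133.0 Ω
Branch 1 (R+jX_L): Z₁ = 139.0 + j131.9 Ω, |Z₁| = 191.7 Ω
Branch 2 (−jX_C): Z₂ = −j133.0 Ω
Parallel: Z = Z₁Z₂/(Z₁+Z₂), |Z| = 183.3 Ω, ∠Z = -46.07°
I = V/|Z| = 10.91 mA
P = VI cos φ = 2 × 0.01091 × cos(-46.07°) = 15.14 mW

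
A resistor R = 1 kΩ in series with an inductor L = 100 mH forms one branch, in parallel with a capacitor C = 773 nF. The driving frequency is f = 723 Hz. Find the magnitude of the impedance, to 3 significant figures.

308 Ω

ω = 2πf = 4543 rad/s
X_L = ωL = 454 Ω
X_C = 1/(ωC) = 285 Ω
Branch 1 (R+jX_L): Z₁ = 1000 + j454 Ω, |Z₁| = 1100 Ω
Branch 2 (−jX_C): Z₂ = −j285 Ω
Parallel: Z = Z₁Z₂/(Z₁+Z₂), |Z| = 308 Ω, ∠Z = -75.2°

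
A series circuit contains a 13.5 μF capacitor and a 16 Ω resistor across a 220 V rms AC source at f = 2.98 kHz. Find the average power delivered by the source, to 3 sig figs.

ω = 2πf = 18720 rad/s
X_C = 1/(ωC) = 3.96 Ω
Z = 16.0 − j3.96 Ω
|Z| = √(16.0² + 3.96²) = 16.5 Ω
∠Z = arctan(-3.96/16.0) = -13.9°
I = V/|Z| = 13.3 A
P = VI cos φ = 220 × 13.3 × cos(-13.9°) = 2.85 kW

2.85 kW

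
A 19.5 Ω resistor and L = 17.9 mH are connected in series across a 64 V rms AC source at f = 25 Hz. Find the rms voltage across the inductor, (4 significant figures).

ω = 2πf = 157.1 rad/s
X_L = ωL = 2.812 Ω
Z = 19.50 + j2.812 Ω
|Z| = √(19.50² + 2.812²) = 19.70 Ω
I = V/|Z| = 3.248 A
V_L = I·|Z_L| = 3.248 × 2.812 = 9.134 V

9.134 V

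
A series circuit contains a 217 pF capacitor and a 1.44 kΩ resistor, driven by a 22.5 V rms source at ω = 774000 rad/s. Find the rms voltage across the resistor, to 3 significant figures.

5.29 V

X_C = 1/(ωC) = 5950 Ω
Z = 1440 − j5950 Ω
|Z| = √(1440² + 5950²) = 6130 Ω
I = V/|Z| = 3.67 mA
V_R = I·|Z_R| = 0.00367 × 1440 = 5.29 V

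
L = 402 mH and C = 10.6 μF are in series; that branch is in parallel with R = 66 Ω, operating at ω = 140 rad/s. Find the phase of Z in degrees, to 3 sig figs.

-6.10°

X_L = ωL = 56.3 Ω
X_C = 1/(ωC) = 674 Ω
Branch 1: Z₁ = R = 66.0 Ω
Branch 2 (series LC): Z₂ = j(X_L − X_C) = −j618 Ω
Parallel: Z = Z₁Z₂/(Z₁+Z₂), |Z| = 65.6 Ω, ∠Z = -6.10°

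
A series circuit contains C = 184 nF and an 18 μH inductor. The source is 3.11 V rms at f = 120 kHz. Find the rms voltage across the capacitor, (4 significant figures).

3.523 V

ω = 2πf = 754000 rad/s
X_L = ωL = 13.57 Ω
X_C = 1/(ωC) = 7.208 Ω
Net reactance X = X_L − X_C = 6.364 Ω
Z = j6.364 Ω
|Z| = √(0² + 6.364²) = 6.364 Ω
I = V/|Z| = 488.7 mA
V_C = I·|Z_C| = 0.4887 × 7.208 = 3.523 V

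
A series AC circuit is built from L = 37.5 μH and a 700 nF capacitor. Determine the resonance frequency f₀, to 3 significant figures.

31.1 kHz

ω₀ = 1/√(LC) = 1/√(3.75e-05 × 7e-07) = 195200 rad/s
f₀ = ω₀/(2π) = 31.1 kHz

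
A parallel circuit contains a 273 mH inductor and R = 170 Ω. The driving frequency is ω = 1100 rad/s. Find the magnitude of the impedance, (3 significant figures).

148 Ω

X_L = ωL = 300 Ω
Parallel: admittances add. Y = 1/R + 1/(jωL)
Y = (0.00588 − j0.00333) S
|Y| = 0.00676 S → |Z| = 1/|Y| = 148 Ω, ∠Z = −∠Y = 29.5°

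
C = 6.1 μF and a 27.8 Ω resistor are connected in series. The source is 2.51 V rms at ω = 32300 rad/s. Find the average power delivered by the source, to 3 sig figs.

X_C = 1/(ωC) = 5.08 Ω
Z = 27.8 − j5.08 Ω
|Z| = √(27.8² + 5.08²) = 28.3 Ω
∠Z = arctan(-5.08/27.8) = -10.3°
I = V/|Z| = 88.8 mA
P = VI cos φ = 2.51 × 0.0888 × cos(-10.3°) = 219 mW

219 mW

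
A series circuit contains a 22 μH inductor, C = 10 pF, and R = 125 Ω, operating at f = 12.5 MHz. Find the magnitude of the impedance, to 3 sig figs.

472 Ω

ω = 2πf = 7.854e+07 rad/s
X_L = ωL = 1730 Ω
X_C = 1/(ωC) = 1270 Ω
Net reactance X = X_L − X_C = 455 Ω
Z = 125 + j455 Ω
|Z| = √(125² + 455²) = 472 Ω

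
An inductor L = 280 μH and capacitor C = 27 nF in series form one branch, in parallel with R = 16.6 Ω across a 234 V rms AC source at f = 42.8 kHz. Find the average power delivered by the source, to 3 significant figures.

3.30 kW

ω = 2πf = 268900 rad/s
X_L = ωL = 75.3 Ω
X_C = 1/(ωC) = 138 Ω
Branch 1: Z₁ = R = 16.6 Ω
Branch 2 (series LC): Z₂ = j(X_L − X_C) = −j62.4 Ω
Parallel: Z = Z₁Z₂/(Z₁+Z₂), |Z| = 16.0 Ω, ∠Z = -14.9°
I = V/|Z| = 14.6 A
P = VI cos φ = 234 × 14.6 × cos(-14.9°) = 3.30 kW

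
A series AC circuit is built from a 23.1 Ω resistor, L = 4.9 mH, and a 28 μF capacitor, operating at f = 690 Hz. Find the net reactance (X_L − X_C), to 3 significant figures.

ω = 2πf = 4335 rad/s
X_L = ωL = 21.2 Ω
X_C = 1/(ωC) = 8.24 Ω
X = 21.2 − 8.24 = 13.0 Ω

13.0 Ω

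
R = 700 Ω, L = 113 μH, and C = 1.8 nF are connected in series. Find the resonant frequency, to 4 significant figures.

352.9 kHz

ω₀ = 1/√(LC) = 1/√(0.000113 × 1.8e-09) = 2.217e+06 rad/s
f₀ = ω₀/(2π) = 352.9 kHz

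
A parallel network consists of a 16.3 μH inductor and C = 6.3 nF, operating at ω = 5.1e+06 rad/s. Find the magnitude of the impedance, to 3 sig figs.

X_L = ωL = 83.1 Ω
X_C = 1/(ωC) = 31.1 Ω
Parallel: admittances add. Y = 1/(jωL) + jωC
Y = (0 + j0.0201) S
|Y| = 0.0201 S → |Z| = 1/|Y| = 49.7 Ω, ∠Z = −∠Y = -90.0°

49.7 Ω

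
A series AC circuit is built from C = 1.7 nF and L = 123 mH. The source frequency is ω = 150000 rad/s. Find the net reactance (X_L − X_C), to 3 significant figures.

14500 Ω

X_L = ωL = 18400 Ω
X_C = 1/(ωC) = 3920 Ω
X = 18400 − 3920 = 14500 Ω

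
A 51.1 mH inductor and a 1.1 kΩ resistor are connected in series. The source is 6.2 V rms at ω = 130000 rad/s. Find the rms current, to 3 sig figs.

X_L = ωL = 6640 Ω
Z = 1100 + j6640 Ω
|Z| = √(1100² + 6640²) = 6730 Ω
I = V/|Z| = 6.2/6730 = 921 μA

921 μA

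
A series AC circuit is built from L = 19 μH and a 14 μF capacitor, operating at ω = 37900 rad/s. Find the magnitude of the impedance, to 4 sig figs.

X_L = ωL = 0.7201 Ω
X_C = 1/(ωC) = 1.885 Ω
Net reactance X = X_L − X_C = -1.165 Ω
Z = − j1.165 Ω
|Z| = √(0² + 1.165²) = 1.165 Ω

1.165 Ω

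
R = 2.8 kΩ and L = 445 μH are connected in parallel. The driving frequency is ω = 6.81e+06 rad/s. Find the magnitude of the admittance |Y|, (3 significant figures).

X_L = ωL = 3030 Ω
Parallel: admittances add. Y = 1/R + 1/(jωL)
Y = (0.000357 − j0.000330) S
|Y| = 0.000486 S → |Z| = 1/|Y| = 2060 Ω, ∠Z = −∠Y = 42.7°

486 μS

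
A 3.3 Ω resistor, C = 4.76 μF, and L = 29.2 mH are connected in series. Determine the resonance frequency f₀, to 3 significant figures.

427 Hz

ω₀ = 1/√(LC) = 1/√(0.0292 × 4.76e-06) = 2682 rad/s
f₀ = ω₀/(2π) = 427 Hz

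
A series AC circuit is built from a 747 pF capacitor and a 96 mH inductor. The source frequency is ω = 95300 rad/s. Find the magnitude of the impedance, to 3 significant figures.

X_L = ωL = 9150 Ω
X_C = 1/(ωC) = 14000 Ω
Net reactance X = X_L − X_C = -4900 Ω
Z = − j4900 Ω
|Z| = √(0² + 4900²) = 4900 Ω

4900 Ω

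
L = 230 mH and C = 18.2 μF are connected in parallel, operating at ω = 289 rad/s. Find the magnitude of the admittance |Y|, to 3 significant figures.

X_L = ωL = 66.5 Ω
X_C = 1/(ωC) = 190 Ω
Parallel: admittances add. Y = 1/(jωL) + jωC
Y = (0 − j0.00978) S
|Y| = 0.00978 S → |Z| = 1/|Y| = 102 Ω, ∠Z = −∠Y = 90.0°

9.78 mS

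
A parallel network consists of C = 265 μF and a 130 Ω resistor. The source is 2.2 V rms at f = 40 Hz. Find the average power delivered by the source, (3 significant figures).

37.2 mW

ω = 2πf = 251.3 rad/s
X_C = 1/(ωC) = 15.0 Ω
Parallel: admittances add. Y = 1/R + jωC
Y = (0.00769 + j0.0666) S
|Y| = 0.0670 S → |Z| = 1/|Y| = 14.9 Ω, ∠Z = −∠Y = -83.4°
I = V/|Z| = 147 mA
P = VI cos φ = 2.2 × 0.147 × cos(-83.4°) = 37.2 mW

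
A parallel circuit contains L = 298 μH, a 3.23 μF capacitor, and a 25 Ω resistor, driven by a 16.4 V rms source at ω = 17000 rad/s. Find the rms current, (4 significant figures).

X_L = ωL = 5.066 Ω
X_C = 1/(ωC) = 18.21 Ω
Parallel: admittances add. Y = 1/R + 1/(jωL) + jωC
Y = (0.04000 − j0.1425) S
|Y| = 0.1480 S → |Z| = 1/|Y| = 6.757 Ω, ∠Z = −∠Y = 74.32°
I = V/|Z| = 16.4/6.757 = 2.427 A

2.427 A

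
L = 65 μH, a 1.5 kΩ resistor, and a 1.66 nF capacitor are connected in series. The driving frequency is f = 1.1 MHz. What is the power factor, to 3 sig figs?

0.972

ω = 2πf = 6.912e+06 rad/s
X_L = ωL = 449 Ω
X_C = 1/(ωC) = 87.2 Ω
Net reactance X = X_L − X_C = 362 Ω
Z = 1500 + j362 Ω
|Z| = √(1500² + 362²) = 1540 Ω
∠Z = arctan(362/1500) = 13.6°
cos φ = cos(13.6°) = 0.972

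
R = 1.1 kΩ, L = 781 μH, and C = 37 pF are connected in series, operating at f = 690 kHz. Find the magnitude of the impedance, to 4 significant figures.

ω = 2πf = 4.335e+06 rad/s
X_L = ωL = 3386 Ω
X_C = 1/(ωC) = 6234 Ω
Net reactance X = X_L − X_C = -2848 Ω
Z = 1100 − j2848 Ω
|Z| = √(1100² + 2848²) = 3053 Ω

3053 Ω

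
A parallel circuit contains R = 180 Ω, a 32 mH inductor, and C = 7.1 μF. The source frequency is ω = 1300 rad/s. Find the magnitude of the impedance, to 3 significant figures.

X_L = ωL = 41.6 Ω
X_C = 1/(ωC) = 108 Ω
Parallel: admittances add. Y = 1/R + 1/(jωL) + jωC
Y = (0.00556 − j0.0148) S
|Y| = 0.0158 S → |Z| = 1/|Y| = 63.2 Ω, ∠Z = −∠Y = 69.4°

63.2 Ω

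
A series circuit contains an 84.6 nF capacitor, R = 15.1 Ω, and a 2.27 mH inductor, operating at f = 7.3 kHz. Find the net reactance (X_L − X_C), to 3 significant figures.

-154 Ω

ω = 2πf = 45870 rad/s
X_L = ωL = 104 Ω
X_C = 1/(ωC) = 258 Ω
X = 104 − 258 = -154 Ω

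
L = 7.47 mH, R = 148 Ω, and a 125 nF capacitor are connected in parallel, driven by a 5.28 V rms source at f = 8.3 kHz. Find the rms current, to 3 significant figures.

ω = 2πf = 52150 rad/s
X_L = ωL = 390 Ω
X_C = 1/(ωC) = 153 Ω
Parallel: admittances add. Y = 1/R + 1/(jωL) + jωC
Y = (0.00676 + j0.00395) S
|Y| = 0.00783 S → |Z| = 1/|Y| = 128 Ω, ∠Z = −∠Y = -30.3°
I = V/|Z| = 5.28/128 = 41.3 mA

41.3 mA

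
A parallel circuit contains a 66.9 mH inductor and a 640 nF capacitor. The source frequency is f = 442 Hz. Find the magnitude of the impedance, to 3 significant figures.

ω = 2πf = 2777 rad/s
X_L = ωL = 186 Ω
X_C = 1/(ωC) = 563 Ω
Parallel: admittances add. Y = 1/(jωL) + jωC
Y = (0 − j0.00360) S
|Y| = 0.00360 S → |Z| = 1/|Y| = 277 Ω, ∠Z = −∠Y = 90.0°

277 Ω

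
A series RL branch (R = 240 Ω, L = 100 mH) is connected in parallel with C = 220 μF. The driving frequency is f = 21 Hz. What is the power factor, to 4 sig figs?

ω = 2πf = 131.9 rad/s
X_L = ωL = 13.19 Ω
X_C = 1/(ωC) = 34.45 Ω
Branch 1 (R+jX_L): Z₁ = 240.0 + j13.19 Ω, |Z₁| = 240.4 Ω
Branch 2 (−jX_C): Z₂ = −j34.45 Ω
Parallel: Z = Z₁Z₂/(Z₁+Z₂), |Z| = 34.37 Ω, ∠Z = -81.79°
cos φ = cos(-81.79°) = 0.1428

0.1428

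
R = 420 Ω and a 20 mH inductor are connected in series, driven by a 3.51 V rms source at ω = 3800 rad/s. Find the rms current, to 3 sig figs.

8.22 mA

X_L = ωL = 76.0 Ω
Z = 420 + j76.0 Ω
|Z| = √(420² + 76.0²) = 427 Ω
I = V/|Z| = 3.51/427 = 8.22 mA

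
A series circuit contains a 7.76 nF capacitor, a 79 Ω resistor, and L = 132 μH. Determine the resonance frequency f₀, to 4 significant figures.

157.3 kHz

ω₀ = 1/√(LC) = 1/√(0.000132 × 7.76e-09) = 988100 rad/s
f₀ = ω₀/(2π) = 157.3 kHz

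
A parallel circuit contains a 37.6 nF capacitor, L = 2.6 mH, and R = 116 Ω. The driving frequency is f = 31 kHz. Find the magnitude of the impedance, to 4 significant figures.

ω = 2πf = 194800 rad/s
X_L = ωL = 506.4 Ω
X_C = 1/(ωC) = 136.5 Ω
Parallel: admittances add. Y = 1/R + 1/(jωL) + jωC
Y = (0.008621 + j0.005349) S
|Y| = 0.01015 S → |Z| = 1/|Y| = 98.57 Ω, ∠Z = −∠Y = -31.82°

98.57 Ω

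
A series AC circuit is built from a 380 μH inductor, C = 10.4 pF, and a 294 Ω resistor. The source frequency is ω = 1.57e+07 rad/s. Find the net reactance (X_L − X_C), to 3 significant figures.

-158 Ω

X_L = ωL = 5970 Ω
X_C = 1/(ωC) = 6120 Ω
X = 5970 − 6120 = -158 Ω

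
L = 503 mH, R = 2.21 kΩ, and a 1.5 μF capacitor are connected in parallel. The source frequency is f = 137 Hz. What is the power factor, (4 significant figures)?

ω = 2πf = 860.8 rad/s
X_L = ωL = 433.0 Ω
X_C = 1/(ωC) = 774.5 Ω
Parallel: admittances add. Y = 1/R + 1/(jωL) + jωC
Y = (0.0004525 − j0.001018) S
|Y| = 0.001114 S → |Z| = 1/|Y| = 897.4 Ω, ∠Z = −∠Y = 66.04°
cos φ = cos(66.04°) = 0.4060

0.4060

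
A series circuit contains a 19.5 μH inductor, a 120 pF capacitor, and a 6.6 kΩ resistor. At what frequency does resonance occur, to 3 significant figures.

ω₀ = 1/√(LC) = 1/√(1.95e-05 × 1.2e-10) = 2.067e+07 rad/s
f₀ = ω₀/(2π) = 3.29 MHz

3.29 MHz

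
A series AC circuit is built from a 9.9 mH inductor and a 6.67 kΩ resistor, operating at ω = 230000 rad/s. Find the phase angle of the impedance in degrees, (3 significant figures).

18.8°

X_L = ωL = 2280 Ω
Z = 6670 + j2280 Ω
|Z| = √(6670² + 2280²) = 7050 Ω
∠Z = arctan(2280/6670) = 18.8°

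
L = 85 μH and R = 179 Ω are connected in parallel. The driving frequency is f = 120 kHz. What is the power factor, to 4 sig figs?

0.3371

ω = 2πf = 754000 rad/s
X_L = ωL = 64.09 Ω
Parallel: admittances add. Y = 1/R + 1/(jωL)
Y = (0.005587 − j0.01560) S
|Y| = 0.01657 S → |Z| = 1/|Y| = 60.34 Ω, ∠Z = −∠Y = 70.30°
cos φ = cos(70.30°) = 0.3371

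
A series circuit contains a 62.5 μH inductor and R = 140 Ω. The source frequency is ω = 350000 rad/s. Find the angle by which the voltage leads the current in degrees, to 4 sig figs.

X_L = ωL = 21.88 Ω
Z = 140.0 + j21.88 Ω
|Z| = √(140.0² + 21.88²) = 141.7 Ω
∠Z = arctan(21.88/140.0) = 8.881°

8.881°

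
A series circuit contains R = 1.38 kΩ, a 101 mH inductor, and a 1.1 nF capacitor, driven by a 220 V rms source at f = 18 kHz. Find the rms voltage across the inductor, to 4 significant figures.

687.5 V

ω = 2πf = 113100 rad/s
X_L = ωL = 11420 Ω
X_C = 1/(ωC) = 8038 Ω
Net reactance X = X_L − X_C = 3385 Ω
Z = 1380 + j3385 Ω
|Z| = √(1380² + 3385²) = 3655 Ω
I = V/|Z| = 60.19 mA
V_L = I·|Z_L| = 0.06019 × 11420 = 687.5 V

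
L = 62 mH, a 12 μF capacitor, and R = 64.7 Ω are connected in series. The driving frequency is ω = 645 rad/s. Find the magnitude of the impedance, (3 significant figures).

X_L = ωL = 40.0 Ω
X_C = 1/(ωC) = 129 Ω
Net reactance X = X_L − X_C = -89.2 Ω
Z = 64.7 − j89.2 Ω
|Z| = √(64.7² + 89.2²) = 110 Ω

110 Ω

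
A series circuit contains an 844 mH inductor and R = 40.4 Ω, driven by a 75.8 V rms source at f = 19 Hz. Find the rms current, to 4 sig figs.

ω = 2πf = 119.4 rad/s
X_L = ωL = 100.8 Ω
Z = 40.40 + j100.8 Ω
|Z| = √(40.40² + 100.8²) = 108.6 Ω
I = V/|Z| = 75.8/108.6 = 698.3 mA

698.3 mA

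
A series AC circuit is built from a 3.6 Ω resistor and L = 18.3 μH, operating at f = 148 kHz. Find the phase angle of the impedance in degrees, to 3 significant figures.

78.1°

ω = 2πf = 929900 rad/s
X_L = ωL = 17.0 Ω
Z = 3.60 + j17.0 Ω
|Z| = √(3.60² + 17.0²) = 17.4 Ω
∠Z = arctan(17.0/3.60) = 78.1°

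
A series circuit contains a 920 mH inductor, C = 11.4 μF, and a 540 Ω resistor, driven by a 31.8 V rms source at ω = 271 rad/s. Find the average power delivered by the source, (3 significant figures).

X_L = ωL = 249 Ω
X_C = 1/(ωC) = 324 Ω
Net reactance X = X_L − X_C = -74.4 Ω
Z = 540 − j74.4 Ω
|Z| = √(540² + 74.4²) = 545 Ω
∠Z = arctan(-74.4/540) = -7.84°
I = V/|Z| = 58.3 mA
P = VI cos φ = 31.8 × 0.0583 × cos(-7.84°) = 1.84 W

1.84 W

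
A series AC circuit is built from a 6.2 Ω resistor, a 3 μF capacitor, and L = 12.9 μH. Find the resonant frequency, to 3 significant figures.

25.6 kHz

ω₀ = 1/√(LC) = 1/√(1.29e-05 × 3e-06) = 160700 rad/s
f₀ = ω₀/(2π) = 25.6 kHz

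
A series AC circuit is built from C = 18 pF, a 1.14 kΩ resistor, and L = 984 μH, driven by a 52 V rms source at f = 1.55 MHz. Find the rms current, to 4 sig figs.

12.86 mA

ω = 2πf = 9.739e+06 rad/s
X_L = ωL = 9583 Ω
X_C = 1/(ωC) = 5704 Ω
Net reactance X = X_L − X_C = 3879 Ω
Z = 1140 + j3879 Ω
|Z| = √(1140² + 3879²) = 4043 Ω
I = V/|Z| = 52/4043 = 12.86 mA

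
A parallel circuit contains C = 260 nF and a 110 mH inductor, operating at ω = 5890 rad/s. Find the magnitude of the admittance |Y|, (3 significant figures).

12.0 μS

X_L = ωL = 648 Ω
X_C = 1/(ωC) = 653 Ω
Parallel: admittances add. Y = 1/(jωL) + jωC
Y = (0 − j1.2e-05) S
|Y| = 1.2e-05 S → |Z| = 1/|Y| = 83000 Ω, ∠Z = −∠Y = 90.0°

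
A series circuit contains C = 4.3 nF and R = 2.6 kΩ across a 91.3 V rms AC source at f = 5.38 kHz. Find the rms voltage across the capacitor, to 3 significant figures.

85.4 V

ω = 2πf = 33800 rad/s
X_C = 1/(ωC) = 6880 Ω
Z = 2600 − j6880 Ω
|Z| = √(2600² + 6880²) = 7350 Ω
I = V/|Z| = 12.4 mA
V_C = I·|Z_C| = 0.0124 × 6880 = 85.4 V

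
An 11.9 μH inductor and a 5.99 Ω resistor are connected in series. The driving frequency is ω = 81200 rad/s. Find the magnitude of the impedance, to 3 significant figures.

6.07 Ω

X_L = ωL = 0.966 Ω
Z = 5.99 + j0.966 Ω
|Z| = √(5.99² + 0.966²) = 6.07 Ω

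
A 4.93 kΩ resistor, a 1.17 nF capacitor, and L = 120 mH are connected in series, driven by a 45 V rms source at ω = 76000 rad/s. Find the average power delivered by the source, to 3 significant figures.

346 mW

X_L = ωL = 9120 Ω
X_C = 1/(ωC) = 11200 Ω
Net reactance X = X_L − X_C = -2130 Ω
Z = 4930 − j2130 Ω
|Z| = √(4930² + 2130²) = 5370 Ω
∠Z = arctan(-2130/4930) = -23.3°
I = V/|Z| = 8.38 mA
P = VI cos φ = 45 × 0.00838 × cos(-23.3°) = 346 mW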